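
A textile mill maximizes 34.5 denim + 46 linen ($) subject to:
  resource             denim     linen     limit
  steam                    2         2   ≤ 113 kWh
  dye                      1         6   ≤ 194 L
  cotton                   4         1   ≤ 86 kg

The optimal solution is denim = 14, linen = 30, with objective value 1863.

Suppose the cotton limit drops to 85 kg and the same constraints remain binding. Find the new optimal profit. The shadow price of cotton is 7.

1856

Δb = -1, so new z* = 1863 + (7)·(-1) = 1863 − 7 = 1856.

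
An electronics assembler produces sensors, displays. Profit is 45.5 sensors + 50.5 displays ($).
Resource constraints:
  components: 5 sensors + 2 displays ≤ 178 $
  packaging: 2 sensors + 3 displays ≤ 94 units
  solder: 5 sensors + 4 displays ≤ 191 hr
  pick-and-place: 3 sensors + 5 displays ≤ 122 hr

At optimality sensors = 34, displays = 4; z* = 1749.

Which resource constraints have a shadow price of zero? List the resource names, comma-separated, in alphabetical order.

components: 178/178 (binding)
packaging: 80/94 (slack 14)
solder: 186/191 (slack 5)
pick-and-place: 122/122 (binding)
By complementary slackness, a constraint with positive slack has shadow price 0 → packaging, solder.

packaging, solder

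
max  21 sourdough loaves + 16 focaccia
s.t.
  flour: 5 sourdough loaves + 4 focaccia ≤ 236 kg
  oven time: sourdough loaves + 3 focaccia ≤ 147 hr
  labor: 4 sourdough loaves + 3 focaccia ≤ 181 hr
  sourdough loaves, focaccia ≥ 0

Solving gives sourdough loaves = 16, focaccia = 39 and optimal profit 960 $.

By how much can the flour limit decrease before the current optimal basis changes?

Binding constraints: flour, labor. The basis is B = [[5,4],[4,3]] with det -1.
Per unit decrease in flour, x* moves by d = (3, -4).
The basis stays optimal until focaccia reaches 0; allowable decrease = 9.75 kg.

9.75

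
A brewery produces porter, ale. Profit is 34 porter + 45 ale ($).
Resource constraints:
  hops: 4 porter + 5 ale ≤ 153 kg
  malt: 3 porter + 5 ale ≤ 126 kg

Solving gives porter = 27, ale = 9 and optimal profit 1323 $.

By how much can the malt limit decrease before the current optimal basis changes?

11.25

Binding constraints: hops, malt. The basis is B = [[4,5],[3,5]] with det 5.
Per unit decrease in malt, x* moves by d = (1, -0.8).
The basis stays optimal until ale reaches 0; allowable decrease = 11.25 kg.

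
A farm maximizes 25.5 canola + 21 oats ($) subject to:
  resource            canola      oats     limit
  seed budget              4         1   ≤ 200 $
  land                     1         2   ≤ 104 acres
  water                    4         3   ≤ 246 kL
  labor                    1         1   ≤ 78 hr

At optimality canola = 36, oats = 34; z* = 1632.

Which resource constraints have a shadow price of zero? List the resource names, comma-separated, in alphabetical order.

seed budget: 178/200 (slack 22)
land: 104/104 (binding)
water: 246/246 (binding)
labor: 70/78 (slack 8)
By complementary slackness, a constraint with positive slack has shadow price 0 → labor, seed budget.

labor, seed budget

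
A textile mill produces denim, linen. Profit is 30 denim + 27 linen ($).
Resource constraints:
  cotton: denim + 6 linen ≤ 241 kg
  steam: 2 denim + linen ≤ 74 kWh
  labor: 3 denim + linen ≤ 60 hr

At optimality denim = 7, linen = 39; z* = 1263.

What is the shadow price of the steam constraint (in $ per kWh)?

Check each constraint at x*: cotton 241/241 (tight); steam 53/74 (slack 21); labor 60/60 (tight).
By complementary slackness, y = 0 for the non-binding constraint.
The binding rows give the dual system: 1·y_cotton + 3·y_labor = 30 and 6·y_cotton + 1·y_labor = 27.
Solving: y_cotton = 3, y_labor = 9.
Shadow price of steam = 0.

0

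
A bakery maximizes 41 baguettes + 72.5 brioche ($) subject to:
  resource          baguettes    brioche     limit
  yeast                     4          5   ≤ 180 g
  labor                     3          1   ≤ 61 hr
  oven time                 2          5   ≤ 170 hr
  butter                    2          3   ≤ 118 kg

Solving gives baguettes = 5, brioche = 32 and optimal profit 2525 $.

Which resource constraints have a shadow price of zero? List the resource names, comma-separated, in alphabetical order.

yeast: 180/180 (binding)
labor: 47/61 (slack 14)
oven time: 170/170 (binding)
butter: 106/118 (slack 12)
By complementary slackness, a constraint with positive slack has shadow price 0 → butter, labor.

butter, labor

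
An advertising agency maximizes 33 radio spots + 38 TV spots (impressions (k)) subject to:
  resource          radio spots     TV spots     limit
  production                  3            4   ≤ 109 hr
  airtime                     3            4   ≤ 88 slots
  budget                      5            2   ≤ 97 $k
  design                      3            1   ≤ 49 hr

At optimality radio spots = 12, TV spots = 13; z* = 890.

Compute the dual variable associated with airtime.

9

Binding: airtime and design. Non-binding: production (21 unused), budget (11 unused).
Slack constraints have shadow price 0 (complementary slackness).
From A_Bᵀ y = c: 3·y_airtime + 3·y_design = 33; 4·y_airtime + 1·y_design = 38.
→ y_airtime = 9 and y_design = 2.
Shadow price of airtime = 9.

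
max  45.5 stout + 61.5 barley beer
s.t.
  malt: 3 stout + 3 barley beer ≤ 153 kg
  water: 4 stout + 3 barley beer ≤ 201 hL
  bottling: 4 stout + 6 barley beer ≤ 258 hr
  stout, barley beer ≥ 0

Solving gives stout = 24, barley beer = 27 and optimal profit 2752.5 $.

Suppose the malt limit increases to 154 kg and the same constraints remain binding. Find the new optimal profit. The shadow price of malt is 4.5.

Δb = 1, so new z* = 2752.5 + (4.5)·(1) = 2752.5 + 4.5 = 2757.

2757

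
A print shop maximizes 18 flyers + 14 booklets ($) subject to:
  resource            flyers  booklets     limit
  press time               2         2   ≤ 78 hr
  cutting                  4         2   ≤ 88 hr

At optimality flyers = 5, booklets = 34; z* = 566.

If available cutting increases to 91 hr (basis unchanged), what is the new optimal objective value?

Both press time and cutting are binding at x*.
The binding rows give the dual system: 2·y_press time + 4·y_cutting = 18 and 2·y_press time + 2·y_cutting = 14.
This yields shadow prices y_press time = 5, y_cutting = 2.
Δz = y_cutting·Δb = 2 × (3) = 6, so new z* = 566 + 6 = 572.

572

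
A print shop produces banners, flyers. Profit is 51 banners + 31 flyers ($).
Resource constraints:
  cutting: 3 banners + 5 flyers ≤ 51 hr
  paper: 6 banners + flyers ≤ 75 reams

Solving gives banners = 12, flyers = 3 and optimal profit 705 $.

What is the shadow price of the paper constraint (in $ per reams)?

6

Check each constraint at x*: cutting 51/51 (tight); paper 75/75 (tight).
Dual feasibility on the basic columns requires 3·y_cutting + 6·y_paper = 51, 5·y_cutting + 1·y_paper = 31.
Solving: y_cutting = 5, y_paper = 6.
Shadow price of paper = 6.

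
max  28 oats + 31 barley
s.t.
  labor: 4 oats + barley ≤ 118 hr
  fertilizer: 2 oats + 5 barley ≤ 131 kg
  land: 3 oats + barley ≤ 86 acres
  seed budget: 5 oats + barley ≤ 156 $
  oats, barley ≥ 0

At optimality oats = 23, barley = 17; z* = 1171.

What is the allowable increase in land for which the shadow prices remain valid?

Binding constraints: fertilizer, land. The basis is B = [[2,5],[3,1]] with det -13.
Per unit increase in land, x* moves by d = (0.3846, -0.1538).
The basis stays optimal until labor becomes binding; allowable increase = 6.5 acres.

6.5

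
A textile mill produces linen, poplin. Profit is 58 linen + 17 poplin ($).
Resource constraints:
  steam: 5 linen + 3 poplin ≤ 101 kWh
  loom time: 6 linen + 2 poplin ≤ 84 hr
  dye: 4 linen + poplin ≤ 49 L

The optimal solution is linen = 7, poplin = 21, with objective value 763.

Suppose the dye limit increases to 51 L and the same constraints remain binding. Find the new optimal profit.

777

At the optimum: steam uses 98 of 101 (slack = 3); loom time uses 84 of 84 (binding); dye uses 49 of 49 (binding).
Since steam is not tight, its dual is 0.
The binding rows give the dual system: 6·y_loom time + 4·y_dye = 58 and 2·y_loom time + 1·y_dye = 17.
This yields shadow prices y_loom time = 5, y_dye = 7.
Δz = y_dye·Δb = 7 × (2) = 14, so new z* = 763 + 14 = 777.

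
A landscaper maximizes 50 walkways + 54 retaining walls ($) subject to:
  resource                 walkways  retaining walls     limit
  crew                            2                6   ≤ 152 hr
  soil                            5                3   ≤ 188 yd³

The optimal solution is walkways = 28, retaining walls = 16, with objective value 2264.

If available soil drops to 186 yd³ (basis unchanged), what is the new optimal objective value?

2248

At the optimum: crew uses 152 of 152 (binding); soil uses 188 of 188 (binding).
The binding rows give the dual system: 2·y_crew + 5·y_soil = 50 and 6·y_crew + 3·y_soil = 54.
This yields shadow prices y_crew = 5, y_soil = 8.
Δz = y_soil·Δb = 8 × (-2) = -16, so new z* = 2264 − 16 = 2248.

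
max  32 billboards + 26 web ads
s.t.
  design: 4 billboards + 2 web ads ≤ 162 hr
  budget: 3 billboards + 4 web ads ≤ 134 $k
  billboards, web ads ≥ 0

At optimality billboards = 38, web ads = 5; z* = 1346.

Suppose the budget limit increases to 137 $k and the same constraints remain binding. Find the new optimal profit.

Both design and budget are binding at x*.
From A_Bᵀ y = c: 4·y_design + 3·y_budget = 32; 2·y_design + 4·y_budget = 26.
→ y_design = 5 and y_budget = 4.
Δz = y_budget·Δb = 4 × (3) = 12, so new z* = 1346 + 12 = 1358.

1358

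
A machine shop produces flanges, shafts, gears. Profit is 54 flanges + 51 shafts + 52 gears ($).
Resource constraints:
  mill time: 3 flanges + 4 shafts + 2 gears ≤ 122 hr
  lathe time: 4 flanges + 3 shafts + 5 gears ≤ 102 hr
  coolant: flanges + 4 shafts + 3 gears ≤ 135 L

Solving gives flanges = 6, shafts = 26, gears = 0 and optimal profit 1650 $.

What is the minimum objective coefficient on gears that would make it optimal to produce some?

Check each constraint at x*: mill time 122/122 (tight); lathe time 102/102 (tight); coolant 110/135 (slack 25).
By complementary slackness, y = 0 for the non-binding constraint.
The binding rows give the dual system: 3·y_mill time + 4·y_lathe time = 54 and 4·y_mill time + 3·y_lathe time = 51.
This yields shadow prices y_mill time = 6, y_lathe time = 9.
gears enters the basis when its profit ≥ yᵀa₃ = 6·2 + 9·5 = 57.

57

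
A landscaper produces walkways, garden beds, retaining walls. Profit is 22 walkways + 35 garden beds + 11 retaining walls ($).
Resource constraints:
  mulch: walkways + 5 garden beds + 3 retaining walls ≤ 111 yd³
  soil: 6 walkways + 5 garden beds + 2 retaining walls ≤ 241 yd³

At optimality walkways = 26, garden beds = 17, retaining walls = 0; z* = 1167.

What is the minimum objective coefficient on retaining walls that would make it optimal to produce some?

Check each constraint at x*: mulch 111/111 (tight); soil 241/241 (tight).
From A_Bᵀ y = c: 1·y_mulch + 6·y_soil = 22; 5·y_mulch + 5·y_soil = 35.
This yields shadow prices y_mulch = 4, y_soil = 3.
retaining walls enters the basis when its profit ≥ yᵀa₃ = 4·3 + 3·2 = 18.

18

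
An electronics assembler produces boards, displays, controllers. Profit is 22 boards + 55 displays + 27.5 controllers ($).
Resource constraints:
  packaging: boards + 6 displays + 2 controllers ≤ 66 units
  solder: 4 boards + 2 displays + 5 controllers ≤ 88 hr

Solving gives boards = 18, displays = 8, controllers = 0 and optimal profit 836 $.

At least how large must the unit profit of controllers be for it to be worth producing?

Both packaging and solder are binding at x*.
Dual feasibility on the basic columns requires 1·y_packaging + 4·y_solder = 22, 6·y_packaging + 2·y_solder = 55.
This yields shadow prices y_packaging = 8, y_solder = 3.5.
controllers enters the basis when its profit ≥ yᵀa₃ = 8·2 + 3.5·5 = 33.5.

33.5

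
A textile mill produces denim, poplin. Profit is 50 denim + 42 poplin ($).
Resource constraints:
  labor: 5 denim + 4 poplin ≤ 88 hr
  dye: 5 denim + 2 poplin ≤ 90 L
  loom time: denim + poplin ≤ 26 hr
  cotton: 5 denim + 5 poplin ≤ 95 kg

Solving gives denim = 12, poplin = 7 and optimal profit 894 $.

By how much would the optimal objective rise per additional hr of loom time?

0

Check each constraint at x*: labor 88/88 (tight); dye 74/90 (slack 16); loom time 19/26 (slack 7); cotton 95/95 (tight).
Slack constraints have shadow price 0 (complementary slackness).
The binding rows give the dual system: 5·y_labor + 5·y_cotton = 50 and 4·y_labor + 5·y_cotton = 42.
Solving: y_labor = 8, y_cotton = 2.
Shadow price of loom time = 0.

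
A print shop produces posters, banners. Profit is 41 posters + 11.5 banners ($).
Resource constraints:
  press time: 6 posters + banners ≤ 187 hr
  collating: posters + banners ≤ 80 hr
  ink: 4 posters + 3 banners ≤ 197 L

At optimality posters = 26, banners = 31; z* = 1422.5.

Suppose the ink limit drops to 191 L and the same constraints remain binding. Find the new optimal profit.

1410.5

At the optimum: press time uses 187 of 187 (binding); collating uses 57 of 80 (slack = 23); ink uses 197 of 197 (binding).
By complementary slackness, y = 0 for the non-binding constraint.
From A_Bᵀ y = c: 6·y_press time + 4·y_ink = 41; 1·y_press time + 3·y_ink = 11.5.
→ y_press time = 5.5 and y_ink = 2.
Δz = y_ink·Δb = 2 × (-6) = -12, so new z* = 1422.5 − 12 = 1410.5.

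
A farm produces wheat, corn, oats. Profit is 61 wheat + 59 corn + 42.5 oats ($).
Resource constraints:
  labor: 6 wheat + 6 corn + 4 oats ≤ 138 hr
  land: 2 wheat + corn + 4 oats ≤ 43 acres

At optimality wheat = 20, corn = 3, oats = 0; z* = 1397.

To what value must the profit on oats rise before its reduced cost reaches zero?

46

Both labor and land are binding at x*.
The binding rows give the dual system: 6·y_labor + 2·y_land = 61 and 6·y_labor + 1·y_land = 59.
Solving: y_labor = 9.5, y_land = 2.
oats enters the basis when its profit ≥ yᵀa₃ = 9.5·4 + 2·4 = 46.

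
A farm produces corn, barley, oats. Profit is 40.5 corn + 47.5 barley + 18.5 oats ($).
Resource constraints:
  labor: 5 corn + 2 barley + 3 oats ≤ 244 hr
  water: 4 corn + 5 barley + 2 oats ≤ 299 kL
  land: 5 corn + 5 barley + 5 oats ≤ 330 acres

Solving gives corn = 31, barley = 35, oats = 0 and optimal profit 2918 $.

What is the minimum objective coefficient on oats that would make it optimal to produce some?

Binding: water and land. Non-binding: labor (19 unused).
By complementary slackness, y = 0 for the non-binding constraint.
Dual feasibility on the basic columns requires 4·y_water + 5·y_land = 40.5, 5·y_water + 5·y_land = 47.5.
Solving: y_water = 7, y_land = 2.5.
oats enters the basis when its profit ≥ yᵀa₃ = 7·2 + 2.5·5 = 26.5.

26.5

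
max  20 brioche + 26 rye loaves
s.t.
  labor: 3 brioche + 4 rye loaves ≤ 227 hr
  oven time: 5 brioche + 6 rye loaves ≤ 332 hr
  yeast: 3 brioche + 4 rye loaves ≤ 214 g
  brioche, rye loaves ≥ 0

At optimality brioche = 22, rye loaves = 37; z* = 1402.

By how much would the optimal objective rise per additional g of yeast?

Binding: oven time and yeast. Non-binding: labor (13 unused).
By complementary slackness, y = 0 for the non-binding constraint.
Dual feasibility on the basic columns requires 5·y_oven time + 3·y_yeast = 20, 6·y_oven time + 4·y_yeast = 26.
This yields shadow prices y_oven time = 1, y_yeast = 5.
Shadow price of yeast = 5.

5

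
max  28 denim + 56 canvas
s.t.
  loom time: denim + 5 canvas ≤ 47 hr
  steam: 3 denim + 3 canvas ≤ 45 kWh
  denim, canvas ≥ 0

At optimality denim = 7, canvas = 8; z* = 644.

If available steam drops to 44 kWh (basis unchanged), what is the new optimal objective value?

637

At the optimum: loom time uses 47 of 47 (binding); steam uses 45 of 45 (binding).
The binding rows give the dual system: 1·y_loom time + 3·y_steam = 28 and 5·y_loom time + 3·y_steam = 56.
→ y_loom time = 7 and y_steam = 7.
Δz = y_steam·Δb = 7 × (-1) = -7, so new z* = 644 − 7 = 637.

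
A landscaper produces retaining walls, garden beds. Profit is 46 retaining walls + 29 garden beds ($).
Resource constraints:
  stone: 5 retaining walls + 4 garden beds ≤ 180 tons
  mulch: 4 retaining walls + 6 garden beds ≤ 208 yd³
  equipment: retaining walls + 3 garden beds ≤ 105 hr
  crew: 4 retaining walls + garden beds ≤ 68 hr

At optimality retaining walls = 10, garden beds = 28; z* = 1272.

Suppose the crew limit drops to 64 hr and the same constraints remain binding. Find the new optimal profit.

1240

At the optimum: stone uses 162 of 180 (slack = 18); mulch uses 208 of 208 (binding); equipment uses 94 of 105 (slack = 11); crew uses 68 of 68 (binding).
Since stone, equipment are not tight, their duals are 0.
The binding rows give the dual system: 4·y_mulch + 4·y_crew = 46 and 6·y_mulch + 1·y_crew = 29.
Solving: y_mulch = 3.5, y_crew = 8.
Δz = y_crew·Δb = 8 × (-4) = -32, so new z* = 1272 − 32 = 1240.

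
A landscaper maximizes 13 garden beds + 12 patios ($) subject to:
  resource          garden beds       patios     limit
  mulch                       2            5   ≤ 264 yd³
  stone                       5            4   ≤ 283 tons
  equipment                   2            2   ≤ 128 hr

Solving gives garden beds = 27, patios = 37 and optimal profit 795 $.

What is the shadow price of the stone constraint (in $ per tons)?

Binding: stone and equipment. Non-binding: mulch (25 unused).
Since mulch is not tight, its dual is 0.
The binding rows give the dual system: 5·y_stone + 2·y_equipment = 13 and 4·y_stone + 2·y_equipment = 12.
Solving: y_stone = 1, y_equipment = 4.
Shadow price of stone = 1.

1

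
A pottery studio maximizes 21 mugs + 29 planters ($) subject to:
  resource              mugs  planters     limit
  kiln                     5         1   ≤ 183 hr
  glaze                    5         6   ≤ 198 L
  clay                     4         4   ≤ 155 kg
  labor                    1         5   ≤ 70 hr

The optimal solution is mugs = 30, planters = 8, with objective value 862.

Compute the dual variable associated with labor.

1

At the optimum: kiln uses 158 of 183 (slack = 25); glaze uses 198 of 198 (binding); clay uses 152 of 155 (slack = 3); labor uses 70 of 70 (binding).
By complementary slackness, y = 0 for the non-binding constraints.
From A_Bᵀ y = c: 5·y_glaze + 1·y_labor = 21; 6·y_glaze + 5·y_labor = 29.
Solving: y_glaze = 4, y_labor = 1.
Shadow price of labor = 1.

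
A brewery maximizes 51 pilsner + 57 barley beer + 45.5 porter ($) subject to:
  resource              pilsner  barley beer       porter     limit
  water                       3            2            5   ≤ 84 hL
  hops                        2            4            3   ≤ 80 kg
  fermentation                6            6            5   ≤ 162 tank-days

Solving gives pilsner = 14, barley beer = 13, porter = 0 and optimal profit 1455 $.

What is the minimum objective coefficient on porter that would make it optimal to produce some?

Binding: hops and fermentation. Non-binding: water (16 unused).
By complementary slackness, y = 0 for the non-binding constraint.
The binding rows give the dual system: 2·y_hops + 6·y_fermentation = 51 and 4·y_hops + 6·y_fermentation = 57.
Solving: y_hops = 3, y_fermentation = 7.5.
porter enters the basis when its profit ≥ yᵀa₃ = 3·3 + 7.5·5 = 46.5.

46.5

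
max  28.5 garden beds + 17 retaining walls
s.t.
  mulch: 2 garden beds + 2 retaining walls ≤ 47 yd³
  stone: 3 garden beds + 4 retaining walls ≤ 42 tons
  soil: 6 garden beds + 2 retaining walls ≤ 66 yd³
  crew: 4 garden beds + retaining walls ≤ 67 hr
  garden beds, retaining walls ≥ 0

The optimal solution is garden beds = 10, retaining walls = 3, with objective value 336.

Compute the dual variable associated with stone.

2.5

At the optimum: mulch uses 26 of 47 (slack = 21); stone uses 42 of 42 (binding); soil uses 66 of 66 (binding); crew uses 43 of 67 (slack = 24).
Slack constraints have shadow price 0 (complementary slackness).
The binding rows give the dual system: 3·y_stone + 6·y_soil = 28.5 and 4·y_stone + 2·y_soil = 17.
Solving: y_stone = 2.5, y_soil = 3.5.
Shadow price of stone = 2.5.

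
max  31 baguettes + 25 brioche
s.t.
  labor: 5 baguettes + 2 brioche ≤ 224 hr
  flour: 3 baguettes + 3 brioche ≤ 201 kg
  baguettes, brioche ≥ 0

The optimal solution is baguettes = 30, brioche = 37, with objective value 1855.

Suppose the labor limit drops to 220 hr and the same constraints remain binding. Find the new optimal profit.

Check each constraint at x*: labor 224/224 (tight); flour 201/201 (tight).
From A_Bᵀ y = c: 5·y_labor + 3·y_flour = 31; 2·y_labor + 3·y_flour = 25.
→ y_labor = 2 and y_flour = 7.
Δz = y_labor·Δb = 2 × (-4) = -8, so new z* = 1855 − 8 = 1847.

1847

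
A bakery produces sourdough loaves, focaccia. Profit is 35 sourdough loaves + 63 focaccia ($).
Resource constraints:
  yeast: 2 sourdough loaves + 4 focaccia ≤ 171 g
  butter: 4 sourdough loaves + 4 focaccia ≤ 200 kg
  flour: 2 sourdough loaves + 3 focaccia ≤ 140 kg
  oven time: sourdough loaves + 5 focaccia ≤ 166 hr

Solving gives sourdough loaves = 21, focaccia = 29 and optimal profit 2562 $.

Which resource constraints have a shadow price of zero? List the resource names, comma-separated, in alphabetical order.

yeast: 158/171 (slack 13)
butter: 200/200 (binding)
flour: 129/140 (slack 11)
oven time: 166/166 (binding)
By complementary slackness, a constraint with positive slack has shadow price 0 → flour, yeast.

flour, yeast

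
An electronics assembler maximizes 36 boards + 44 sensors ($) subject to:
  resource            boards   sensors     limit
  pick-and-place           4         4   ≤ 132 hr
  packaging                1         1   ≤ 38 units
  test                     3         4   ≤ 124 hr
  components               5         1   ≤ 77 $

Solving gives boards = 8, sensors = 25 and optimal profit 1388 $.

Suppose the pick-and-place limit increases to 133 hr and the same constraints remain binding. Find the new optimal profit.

1391

At the optimum: pick-and-place uses 132 of 132 (binding); packaging uses 33 of 38 (slack = 5); test uses 124 of 124 (binding); components uses 65 of 77 (slack = 12).
Slack constraints have shadow price 0 (complementary slackness).
Dual feasibility on the basic columns requires 4·y_pick-and-place + 3·y_test = 36, 4·y_pick-and-place + 4·y_test = 44.
This yields shadow prices y_pick-and-place = 3, y_test = 8.
Δz = y_pick-and-place·Δb = 3 × (1) = 3, so new z* = 1388 + 3 = 1391.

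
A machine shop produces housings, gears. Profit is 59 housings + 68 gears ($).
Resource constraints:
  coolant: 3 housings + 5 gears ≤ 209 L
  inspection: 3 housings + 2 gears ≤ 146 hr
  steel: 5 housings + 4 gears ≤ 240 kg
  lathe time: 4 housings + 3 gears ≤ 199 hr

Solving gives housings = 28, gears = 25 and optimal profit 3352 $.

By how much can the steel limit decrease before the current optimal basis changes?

72.8

Binding constraints: coolant, steel. The basis is B = [[3,5],[5,4]] with det -13.
Per unit decrease in steel, x* moves by d = (-0.3846, 0.2308).
The basis stays optimal until housings reaches 0; allowable decrease = 72.8 kg.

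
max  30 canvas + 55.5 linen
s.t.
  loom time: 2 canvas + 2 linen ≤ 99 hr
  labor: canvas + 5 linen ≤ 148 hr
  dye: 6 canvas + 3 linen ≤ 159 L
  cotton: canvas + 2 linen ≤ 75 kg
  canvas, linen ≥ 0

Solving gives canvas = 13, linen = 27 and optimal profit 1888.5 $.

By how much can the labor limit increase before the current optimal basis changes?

24

Binding constraints: labor, dye. The basis is B = [[1,5],[6,3]] with det -27.
Per unit increase in labor, x* moves by d = (-0.1111, 0.2222).
The basis stays optimal until cotton becomes binding; allowable increase = 24 hr.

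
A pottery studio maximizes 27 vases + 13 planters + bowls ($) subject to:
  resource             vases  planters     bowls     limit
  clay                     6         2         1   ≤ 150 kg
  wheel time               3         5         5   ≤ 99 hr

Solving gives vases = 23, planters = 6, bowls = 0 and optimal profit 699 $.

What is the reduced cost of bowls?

Both clay and wheel time are binding at x*.
Dual feasibility on the basic columns requires 6·y_clay + 3·y_wheel time = 27, 2·y_clay + 5·y_wheel time = 13.
Solving: y_clay = 4, y_wheel time = 1.
Reduced cost of bowls: c₃ − yᵀa₃ = 1 − (4·1 + 1·5) = 1 − 9 = -8.

-8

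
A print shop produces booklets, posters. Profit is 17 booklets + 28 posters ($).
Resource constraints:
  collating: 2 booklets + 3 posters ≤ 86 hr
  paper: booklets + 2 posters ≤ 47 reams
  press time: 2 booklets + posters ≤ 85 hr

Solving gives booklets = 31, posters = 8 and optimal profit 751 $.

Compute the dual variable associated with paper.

At the optimum: collating uses 86 of 86 (binding); paper uses 47 of 47 (binding); press time uses 70 of 85 (slack = 15).
Since press time is not tight, its dual is 0.
Dual feasibility on the basic columns requires 2·y_collating + 1·y_paper = 17, 3·y_collating + 2·y_paper = 28.
This yields shadow prices y_collating = 6, y_paper = 5.
Shadow price of paper = 5.

5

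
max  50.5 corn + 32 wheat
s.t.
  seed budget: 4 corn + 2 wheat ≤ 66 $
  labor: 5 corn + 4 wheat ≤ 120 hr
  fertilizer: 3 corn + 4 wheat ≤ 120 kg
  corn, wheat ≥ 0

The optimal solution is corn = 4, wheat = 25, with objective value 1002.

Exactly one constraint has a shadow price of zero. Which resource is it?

seed budget: 66/66 (binding)
labor: 120/120 (binding)
fertilizer: 112/120 (slack 8)
By complementary slackness, a constraint with positive slack has shadow price 0 → fertilizer.

fertilizer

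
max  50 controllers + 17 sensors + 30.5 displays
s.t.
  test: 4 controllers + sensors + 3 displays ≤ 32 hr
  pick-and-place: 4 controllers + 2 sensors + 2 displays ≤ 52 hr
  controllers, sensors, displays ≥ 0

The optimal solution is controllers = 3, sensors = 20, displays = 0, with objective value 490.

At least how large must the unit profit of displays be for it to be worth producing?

At the optimum: test uses 32 of 32 (binding); pick-and-place uses 52 of 52 (binding).
From A_Bᵀ y = c: 4·y_test + 4·y_pick-and-place = 50; 1·y_test + 2·y_pick-and-place = 17.
Solving: y_test = 8, y_pick-and-place = 4.5.
displays enters the basis when its profit ≥ yᵀa₃ = 8·3 + 4.5·2 = 33.

33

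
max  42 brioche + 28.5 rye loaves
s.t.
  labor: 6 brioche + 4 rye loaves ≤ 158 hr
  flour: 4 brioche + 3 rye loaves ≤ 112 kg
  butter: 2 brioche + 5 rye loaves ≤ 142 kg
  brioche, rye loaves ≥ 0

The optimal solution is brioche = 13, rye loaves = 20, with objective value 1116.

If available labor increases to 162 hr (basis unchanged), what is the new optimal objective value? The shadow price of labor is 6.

1140

Δb = 4, so new z* = 1116 + (6)·(4) = 1116 + 24 = 1140.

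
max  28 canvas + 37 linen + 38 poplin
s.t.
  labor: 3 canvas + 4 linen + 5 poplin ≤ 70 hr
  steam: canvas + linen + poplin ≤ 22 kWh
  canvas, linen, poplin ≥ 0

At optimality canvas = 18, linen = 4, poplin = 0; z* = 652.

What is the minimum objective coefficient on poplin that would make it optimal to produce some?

At the optimum: labor uses 70 of 70 (binding); steam uses 22 of 22 (binding).
The binding rows give the dual system: 3·y_labor + 1·y_steam = 28 and 4·y_labor + 1·y_steam = 37.
Solving: y_labor = 9, y_steam = 1.
poplin enters the basis when its profit ≥ yᵀa₃ = 9·5 + 1·1 = 46.

46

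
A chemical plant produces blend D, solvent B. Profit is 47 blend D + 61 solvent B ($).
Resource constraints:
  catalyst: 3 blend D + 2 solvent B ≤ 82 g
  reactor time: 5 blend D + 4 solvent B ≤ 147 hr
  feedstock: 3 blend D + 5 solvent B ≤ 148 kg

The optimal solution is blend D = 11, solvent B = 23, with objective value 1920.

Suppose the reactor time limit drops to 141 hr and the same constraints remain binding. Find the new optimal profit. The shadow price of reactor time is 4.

1896

Δb = -6, so new z* = 1920 + (4)·(-6) = 1920 − 24 = 1896.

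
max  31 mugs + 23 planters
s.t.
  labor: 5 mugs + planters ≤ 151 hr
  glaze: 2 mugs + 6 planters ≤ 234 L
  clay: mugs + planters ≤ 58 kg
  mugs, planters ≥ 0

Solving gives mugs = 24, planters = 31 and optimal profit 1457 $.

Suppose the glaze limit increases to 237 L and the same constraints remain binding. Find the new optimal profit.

1466

Check each constraint at x*: labor 151/151 (tight); glaze 234/234 (tight); clay 55/58 (slack 3).
Since clay is not tight, its dual is 0.
Dual feasibility on the basic columns requires 5·y_labor + 2·y_glaze = 31, 1·y_labor + 6·y_glaze = 23.
Solving: y_labor = 5, y_glaze = 3.
Δz = y_glaze·Δb = 3 × (3) = 9, so new z* = 1457 + 9 = 1466.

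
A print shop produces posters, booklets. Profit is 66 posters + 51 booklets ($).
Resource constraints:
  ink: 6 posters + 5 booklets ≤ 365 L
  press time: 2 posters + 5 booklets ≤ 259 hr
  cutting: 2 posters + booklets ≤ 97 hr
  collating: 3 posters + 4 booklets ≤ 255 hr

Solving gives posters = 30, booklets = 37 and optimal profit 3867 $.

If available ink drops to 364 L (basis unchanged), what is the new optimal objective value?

3858

At the optimum: ink uses 365 of 365 (binding); press time uses 245 of 259 (slack = 14); cutting uses 97 of 97 (binding); collating uses 238 of 255 (slack = 17).
Since press time, collating are not tight, their duals are 0.
Dual feasibility on the basic columns requires 6·y_ink + 2·y_cutting = 66, 5·y_ink + 1·y_cutting = 51.
Solving: y_ink = 9, y_cutting = 6.
Δz = y_ink·Δb = 9 × (-1) = -9, so new z* = 3867 − 9 = 3858.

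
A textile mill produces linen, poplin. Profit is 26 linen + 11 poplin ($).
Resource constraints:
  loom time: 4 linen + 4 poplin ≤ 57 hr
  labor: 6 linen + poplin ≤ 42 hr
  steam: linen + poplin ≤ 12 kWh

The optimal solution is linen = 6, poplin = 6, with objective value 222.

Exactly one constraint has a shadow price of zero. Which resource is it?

loom time: 48/57 (slack 9)
labor: 42/42 (binding)
steam: 12/12 (binding)
By complementary slackness, a constraint with positive slack has shadow price 0 → loom time.

loom time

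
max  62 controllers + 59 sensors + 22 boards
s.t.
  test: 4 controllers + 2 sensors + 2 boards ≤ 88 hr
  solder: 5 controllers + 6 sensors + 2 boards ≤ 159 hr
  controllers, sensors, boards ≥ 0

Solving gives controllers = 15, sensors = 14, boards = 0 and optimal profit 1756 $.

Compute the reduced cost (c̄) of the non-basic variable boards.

Check each constraint at x*: test 88/88 (tight); solder 159/159 (tight).
Dual feasibility on the basic columns requires 4·y_test + 5·y_solder = 62, 2·y_test + 6·y_solder = 59.
This yields shadow prices y_test = 5.5, y_solder = 8.
Reduced cost of boards: c₃ − yᵀa₃ = 22 − (5.5·2 + 8·2) = 22 − 27 = -5.

-5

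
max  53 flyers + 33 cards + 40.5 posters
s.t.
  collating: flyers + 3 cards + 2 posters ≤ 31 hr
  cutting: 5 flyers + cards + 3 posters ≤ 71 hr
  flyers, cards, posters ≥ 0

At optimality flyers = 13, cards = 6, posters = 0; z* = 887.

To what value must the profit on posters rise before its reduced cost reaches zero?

Check each constraint at x*: collating 31/31 (tight); cutting 71/71 (tight).
The binding rows give the dual system: 1·y_collating + 5·y_cutting = 53 and 3·y_collating + 1·y_cutting = 33.
→ y_collating = 8 and y_cutting = 9.
posters enters the basis when its profit ≥ yᵀa₃ = 8·2 + 9·3 = 43.

43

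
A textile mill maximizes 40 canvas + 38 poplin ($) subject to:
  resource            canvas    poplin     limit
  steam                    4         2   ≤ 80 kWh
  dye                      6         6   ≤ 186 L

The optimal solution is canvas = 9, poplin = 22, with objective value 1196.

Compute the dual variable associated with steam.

1

At the optimum: steam uses 80 of 80 (binding); dye uses 186 of 186 (binding).
Dual feasibility on the basic columns requires 4·y_steam + 6·y_dye = 40, 2·y_steam + 6·y_dye = 38.
This yields shadow prices y_steam = 1, y_dye = 6.
Shadow price of steam = 1.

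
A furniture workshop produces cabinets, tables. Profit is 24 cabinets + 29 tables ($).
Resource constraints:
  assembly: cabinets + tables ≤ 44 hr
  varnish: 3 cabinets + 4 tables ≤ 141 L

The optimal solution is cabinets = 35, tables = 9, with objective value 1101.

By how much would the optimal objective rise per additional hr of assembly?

Check each constraint at x*: assembly 44/44 (tight); varnish 141/141 (tight).
From A_Bᵀ y = c: 1·y_assembly + 3·y_varnish = 24; 1·y_assembly + 4·y_varnish = 29.
This yields shadow prices y_assembly = 9, y_varnish = 5.
Shadow price of assembly = 9.

9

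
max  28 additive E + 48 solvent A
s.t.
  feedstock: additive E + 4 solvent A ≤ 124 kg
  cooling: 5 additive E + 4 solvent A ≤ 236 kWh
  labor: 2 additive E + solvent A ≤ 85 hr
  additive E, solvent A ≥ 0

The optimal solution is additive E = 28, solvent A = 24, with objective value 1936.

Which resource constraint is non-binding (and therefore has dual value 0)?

labor

feedstock: 124/124 (binding)
cooling: 236/236 (binding)
labor: 80/85 (slack 5)
By complementary slackness, a constraint with positive slack has shadow price 0 → labor.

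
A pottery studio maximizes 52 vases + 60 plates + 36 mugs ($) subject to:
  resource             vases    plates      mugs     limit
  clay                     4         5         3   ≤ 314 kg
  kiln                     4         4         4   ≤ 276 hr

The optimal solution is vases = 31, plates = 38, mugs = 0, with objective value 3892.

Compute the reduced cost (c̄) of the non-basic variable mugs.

At the optimum: clay uses 314 of 314 (binding); kiln uses 276 of 276 (binding).
The binding rows give the dual system: 4·y_clay + 4·y_kiln = 52 and 5·y_clay + 4·y_kiln = 60.
Solving: y_clay = 8, y_kiln = 5.
Reduced cost of mugs: c₃ − yᵀa₃ = 36 − (8·3 + 5·4) = 36 − 44 = -8.

-8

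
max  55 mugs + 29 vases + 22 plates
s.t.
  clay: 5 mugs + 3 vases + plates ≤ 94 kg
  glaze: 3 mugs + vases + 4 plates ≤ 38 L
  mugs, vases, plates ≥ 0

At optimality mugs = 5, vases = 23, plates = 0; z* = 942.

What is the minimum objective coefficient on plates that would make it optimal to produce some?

28

Check each constraint at x*: clay 94/94 (tight); glaze 38/38 (tight).
From A_Bᵀ y = c: 5·y_clay + 3·y_glaze = 55; 3·y_clay + 1·y_glaze = 29.
→ y_clay = 8 and y_glaze = 5.
plates enters the basis when its profit ≥ yᵀa₃ = 8·1 + 5·4 = 28.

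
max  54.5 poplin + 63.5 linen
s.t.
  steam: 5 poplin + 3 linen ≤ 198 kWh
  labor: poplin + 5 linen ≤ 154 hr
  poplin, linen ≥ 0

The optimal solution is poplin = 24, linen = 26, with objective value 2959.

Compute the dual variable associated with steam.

9.5

Check each constraint at x*: steam 198/198 (tight); labor 154/154 (tight).
From A_Bᵀ y = c: 5·y_steam + 1·y_labor = 54.5; 3·y_steam + 5·y_labor = 63.5.
Solving: y_steam = 9.5, y_labor = 7.
Shadow price of steam = 9.5.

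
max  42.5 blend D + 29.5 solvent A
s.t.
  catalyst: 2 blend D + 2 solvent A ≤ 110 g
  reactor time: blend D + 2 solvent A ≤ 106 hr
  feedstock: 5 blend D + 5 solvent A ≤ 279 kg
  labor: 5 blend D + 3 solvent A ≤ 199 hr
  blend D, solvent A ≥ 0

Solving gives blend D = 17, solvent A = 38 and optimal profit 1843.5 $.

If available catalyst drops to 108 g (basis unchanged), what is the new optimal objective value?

1833.5

At the optimum: catalyst uses 110 of 110 (binding); reactor time uses 93 of 106 (slack = 13); feedstock uses 275 of 279 (slack = 4); labor uses 199 of 199 (binding).
Since reactor time, feedstock are not tight, their duals are 0.
The binding rows give the dual system: 2·y_catalyst + 5·y_labor = 42.5 and 2·y_catalyst + 3·y_labor = 29.5.
Solving: y_catalyst = 5, y_labor = 6.5.
Δz = y_catalyst·Δb = 5 × (-2) = -10, so new z* = 1843.5 − 10 = 1833.5.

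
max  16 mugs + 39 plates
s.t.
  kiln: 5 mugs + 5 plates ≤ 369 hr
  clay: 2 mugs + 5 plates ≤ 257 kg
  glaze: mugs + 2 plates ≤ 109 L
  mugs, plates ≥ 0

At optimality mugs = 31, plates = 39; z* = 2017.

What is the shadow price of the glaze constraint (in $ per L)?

Binding: clay and glaze. Non-binding: kiln (19 unused).
By complementary slackness, y = 0 for the non-binding constraint.
From A_Bᵀ y = c: 2·y_clay + 1·y_glaze = 16; 5·y_clay + 2·y_glaze = 39.
This yields shadow prices y_clay = 7, y_glaze = 2.
Shadow price of glaze = 2.

2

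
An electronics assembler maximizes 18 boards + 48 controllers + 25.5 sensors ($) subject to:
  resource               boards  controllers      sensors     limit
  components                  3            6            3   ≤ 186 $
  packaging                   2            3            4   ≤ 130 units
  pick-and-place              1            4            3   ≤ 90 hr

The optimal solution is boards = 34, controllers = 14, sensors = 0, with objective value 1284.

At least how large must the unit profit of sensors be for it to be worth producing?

30

Check each constraint at x*: components 186/186 (tight); packaging 110/130 (slack 20); pick-and-place 90/90 (tight).
By complementary slackness, y = 0 for the non-binding constraint.
The binding rows give the dual system: 3·y_components + 1·y_pick-and-place = 18 and 6·y_components + 4·y_pick-and-place = 48.
This yields shadow prices y_components = 4, y_pick-and-place = 6.
sensors enters the basis when its profit ≥ yᵀa₃ = 4·3 + 6·3 = 30.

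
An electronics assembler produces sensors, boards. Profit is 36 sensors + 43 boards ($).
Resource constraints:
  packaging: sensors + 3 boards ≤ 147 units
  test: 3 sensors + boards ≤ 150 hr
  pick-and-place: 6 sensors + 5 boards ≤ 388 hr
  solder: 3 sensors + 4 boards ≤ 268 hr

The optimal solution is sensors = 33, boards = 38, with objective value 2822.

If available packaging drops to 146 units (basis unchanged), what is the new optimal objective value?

Check each constraint at x*: packaging 147/147 (tight); test 137/150 (slack 13); pick-and-place 388/388 (tight); solder 251/268 (slack 17).
Slack constraints have shadow price 0 (complementary slackness).
Dual feasibility on the basic columns requires 1·y_packaging + 6·y_pick-and-place = 36, 3·y_packaging + 5·y_pick-and-place = 43.
This yields shadow prices y_packaging = 6, y_pick-and-place = 5.
Δz = y_packaging·Δb = 6 × (-1) = -6, so new z* = 2822 − 6 = 2816.

2816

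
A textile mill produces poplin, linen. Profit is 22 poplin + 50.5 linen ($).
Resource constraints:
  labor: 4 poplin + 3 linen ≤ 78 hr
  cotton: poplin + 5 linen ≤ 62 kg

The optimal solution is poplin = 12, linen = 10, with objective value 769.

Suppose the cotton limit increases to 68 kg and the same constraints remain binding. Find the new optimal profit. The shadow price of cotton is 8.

Δb = 6, so new z* = 769 + (8)·(6) = 769 + 48 = 817.

817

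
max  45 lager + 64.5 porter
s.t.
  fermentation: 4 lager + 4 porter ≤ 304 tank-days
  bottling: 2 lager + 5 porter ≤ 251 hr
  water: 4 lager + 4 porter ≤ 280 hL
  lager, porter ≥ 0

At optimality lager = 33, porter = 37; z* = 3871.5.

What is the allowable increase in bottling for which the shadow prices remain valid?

Binding constraints: bottling, water. The basis is B = [[2,5],[4,4]] with det -12.
Per unit increase in bottling, x* moves by d = (-0.3333, 0.3333).
The basis stays optimal until lager reaches 0; allowable increase = 99 hr.

99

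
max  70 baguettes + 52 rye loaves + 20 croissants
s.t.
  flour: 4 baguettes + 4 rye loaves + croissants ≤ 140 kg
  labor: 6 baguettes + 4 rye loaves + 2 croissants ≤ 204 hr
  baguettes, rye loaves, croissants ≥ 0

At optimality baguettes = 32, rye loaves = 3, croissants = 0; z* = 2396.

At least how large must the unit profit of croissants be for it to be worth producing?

22

Both flour and labor are binding at x*.
Dual feasibility on the basic columns requires 4·y_flour + 6·y_labor = 70, 4·y_flour + 4·y_labor = 52.
Solving: y_flour = 4, y_labor = 9.
croissants enters the basis when its profit ≥ yᵀa₃ = 4·1 + 9·2 = 22.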